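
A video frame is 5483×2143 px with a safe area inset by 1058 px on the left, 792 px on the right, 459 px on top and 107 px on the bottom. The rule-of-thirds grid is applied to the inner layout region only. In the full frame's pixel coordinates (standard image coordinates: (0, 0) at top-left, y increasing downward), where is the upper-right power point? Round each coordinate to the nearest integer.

Content width = 5483 − 1058 − 792 = 3633 px; content height = 2143 − 459 − 107 = 1577 px.
Upper-right is two-thirds across and one-third down within the inner layout region.
x = 1058 + 2 × 3633/3 = 1058 + 2422.00 ≈ 3480
y = 459 + 1 × 1577/3 = 459 + 525.67 ≈ 985

(3480, 985)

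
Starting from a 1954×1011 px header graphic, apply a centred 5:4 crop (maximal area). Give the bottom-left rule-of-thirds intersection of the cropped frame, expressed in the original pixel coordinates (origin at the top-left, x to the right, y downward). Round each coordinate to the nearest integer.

(766, 674)

1954/1011 > 5/4, so the 5:4 crop keeps the full height 1011 and trims width to 1011 × 5/4 = 1263.75 px.
Left offset = (1954 − 1263.75)/2 = 345.12 px; top offset = 0.
Bottom-left is one-third across and two-thirds down within the crop:
x = 345.12 + 1 × 1263.75/3 ≈ 766; y = 0.00 + 2 × 1011.00/3 ≈ 674.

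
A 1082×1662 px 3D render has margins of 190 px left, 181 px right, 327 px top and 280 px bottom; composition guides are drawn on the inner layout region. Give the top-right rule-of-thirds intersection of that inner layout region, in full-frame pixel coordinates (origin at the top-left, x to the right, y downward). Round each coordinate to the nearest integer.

x = 664 px, y = 679 px

Content width = 1082 − 190 − 181 = 711 px; content height = 1662 − 327 − 280 = 1055 px.
Top-right is two-thirds across and one-third down within the inner layout region.
x = 190 + 2 × 711/3 = 190 + 474.00 ≈ 664
y = 327 + 1 × 1055/3 = 327 + 351.67 ≈ 679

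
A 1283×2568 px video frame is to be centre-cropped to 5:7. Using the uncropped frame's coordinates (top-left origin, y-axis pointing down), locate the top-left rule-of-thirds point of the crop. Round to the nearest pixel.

1283/2568 < 5/7, so the 5:7 crop keeps the full width 1283 and trims height to 1283 × 7/5 = 1796.20 px.
Top offset = (2568 − 1796.20)/2 = 385.90 px; left offset = 0.
Top-left is one-third across and one-third down within the crop:
x = 0.00 + 1 × 1283.00/3 ≈ 428; y = 385.90 + 1 × 1796.20/3 ≈ 985.

x = 428 px, y = 985 px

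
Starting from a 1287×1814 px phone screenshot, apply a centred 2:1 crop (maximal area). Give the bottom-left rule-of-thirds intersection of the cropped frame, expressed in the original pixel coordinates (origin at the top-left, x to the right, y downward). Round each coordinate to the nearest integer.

x = 429 px, y = 1014 px

1287/1814 < 2/1, so the 2:1 crop keeps the full width 1287 and trims height to 1287 × 1/2 = 643.50 px.
Top offset = (1814 − 643.50)/2 = 585.25 px; left offset = 0.
Bottom-left is one-third across and two-thirds down within the crop:
x = 0.00 + 1 × 1287.00/3 ≈ 429; y = 585.25 + 2 × 643.50/3 ≈ 1014.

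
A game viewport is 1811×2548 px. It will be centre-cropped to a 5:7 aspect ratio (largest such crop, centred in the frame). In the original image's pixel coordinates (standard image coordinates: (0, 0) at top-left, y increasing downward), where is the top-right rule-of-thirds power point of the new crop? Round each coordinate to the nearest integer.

1811/2548 < 5/7, so the 5:7 crop keeps the full width 1811 and trims height to 1811 × 7/5 = 2535.40 px.
Top offset = (2548 − 2535.40)/2 = 6.30 px; left offset = 0.
Top-right is two-thirds across and one-third down within the crop:
x = 0.00 + 2 × 1811.00/3 ≈ 1207; y = 6.30 + 1 × 2535.40/3 ≈ 851.

(1207, 851)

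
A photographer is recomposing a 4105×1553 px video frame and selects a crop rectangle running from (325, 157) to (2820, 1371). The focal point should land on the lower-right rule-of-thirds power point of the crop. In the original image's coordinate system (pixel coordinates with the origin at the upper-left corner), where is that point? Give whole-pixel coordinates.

(1988, 966)

Crop width = 2820 − 325 = 2495 px; one third is 831.67 px.
Crop height = 1371 − 157 = 1214 px; one third is 404.67 px.
The lower-right point is two-thirds across and two-thirds down within the crop:
x = 325 + 2 × 831.67 ≈ 1988; y = 157 + 2 × 404.67 ≈ 966.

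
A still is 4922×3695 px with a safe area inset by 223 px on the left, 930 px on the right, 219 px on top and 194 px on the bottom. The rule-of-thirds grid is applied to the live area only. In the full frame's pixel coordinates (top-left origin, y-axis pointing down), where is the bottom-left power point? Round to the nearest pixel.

Content width = 4922 − 223 − 930 = 3769 px; content height = 3695 − 219 − 194 = 3282 px.
Bottom-left is one-third across and two-thirds down within the live area.
x = 223 + 1 × 3769/3 = 223 + 1256.33 ≈ 1479
y = 219 + 2 × 3282/3 = 219 + 2188.00 ≈ 2407

(1479, 2407)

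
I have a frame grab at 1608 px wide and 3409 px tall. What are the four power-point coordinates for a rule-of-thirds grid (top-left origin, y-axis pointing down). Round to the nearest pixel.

(536, 1136), (1072, 1136), (536, 2273), (1072, 2273)

One third of 1608 is 536; one third of 3409 is 1136.33.
Vertical third lines at x = 536 and x = 1072; horizontal third lines at y = 1136 and y = 2273.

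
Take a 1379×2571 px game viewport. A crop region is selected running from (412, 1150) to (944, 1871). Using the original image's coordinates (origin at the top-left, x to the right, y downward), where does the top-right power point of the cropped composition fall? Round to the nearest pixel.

Crop width = 944 − 412 = 532 px; one third is 177.33 px.
Crop height = 1871 − 1150 = 721 px; one third is 240.33 px.
The top-right point is two-thirds across and one-third down within the crop:
x = 412 + 2 × 177.33 ≈ 767; y = 1150 + 1 × 240.33 ≈ 1390.

x = 767 px, y = 1390 px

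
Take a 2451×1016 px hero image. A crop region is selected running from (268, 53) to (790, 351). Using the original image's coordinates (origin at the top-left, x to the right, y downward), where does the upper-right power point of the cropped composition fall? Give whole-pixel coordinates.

(616, 152)

Crop width = 790 − 268 = 522 px; one third is 174.00 px.
Crop height = 351 − 53 = 298 px; one third is 99.33 px.
The upper-right point is two-thirds across and one-third down within the crop:
x = 268 + 2 × 174.00 ≈ 616; y = 53 + 1 × 99.33 ≈ 152.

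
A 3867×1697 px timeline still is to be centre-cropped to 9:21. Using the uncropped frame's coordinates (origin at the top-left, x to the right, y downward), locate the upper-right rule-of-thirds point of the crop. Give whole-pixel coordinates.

x = 2055 px, y = 566 px

3867/1697 > 9/21, so the 9:21 crop keeps the full height 1697 and trims width to 1697 × 9/21 = 727.29 px.
Left offset = (3867 − 727.29)/2 = 1569.86 px; top offset = 0.
Upper-right is two-thirds across and one-third down within the crop:
x = 1569.86 + 2 × 727.29/3 ≈ 2055; y = 0.00 + 1 × 1697.00/3 ≈ 566.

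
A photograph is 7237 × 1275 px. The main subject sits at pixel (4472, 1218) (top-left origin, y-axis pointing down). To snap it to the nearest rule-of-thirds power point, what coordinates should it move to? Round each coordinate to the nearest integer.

Third lines: x ∈ {2412, 4825}, y ∈ {425, 850}.
4472 is closer to x = 4825; 1218 is closer to y = 850.
So the nearest intersection is the lower-right power point.

x = 4825 px, y = 850 px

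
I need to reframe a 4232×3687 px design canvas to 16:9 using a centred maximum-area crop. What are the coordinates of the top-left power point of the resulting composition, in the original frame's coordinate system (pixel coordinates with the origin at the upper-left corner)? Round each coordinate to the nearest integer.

(1411, 1447)

4232/3687 < 16/9, so the 16:9 crop keeps the full width 4232 and trims height to 4232 × 9/16 = 2380.50 px.
Top offset = (3687 − 2380.50)/2 = 653.25 px; left offset = 0.
Top-left is one-third across and one-third down within the crop:
x = 0.00 + 1 × 4232.00/3 ≈ 1411; y = 653.25 + 1 × 2380.50/3 ≈ 1447.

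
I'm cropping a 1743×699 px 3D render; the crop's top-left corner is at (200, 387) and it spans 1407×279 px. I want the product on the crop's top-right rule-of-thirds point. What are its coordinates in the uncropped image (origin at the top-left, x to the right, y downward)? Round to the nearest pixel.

One third of the crop width 1407 is 469.00 px.
One third of the crop height 279 is 93.00 px.
The top-right point is two-thirds across and one-third down within the crop:
x = 200 + 2 × 469.00 ≈ 1138; y = 387 + 1 × 93.00 ≈ 480.

(1138, 480)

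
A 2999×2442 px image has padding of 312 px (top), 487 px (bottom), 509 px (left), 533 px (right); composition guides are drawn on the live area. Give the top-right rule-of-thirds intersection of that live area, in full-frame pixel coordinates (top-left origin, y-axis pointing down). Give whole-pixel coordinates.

x = 1814 px, y = 860 px

Content width = 2999 − 509 − 533 = 1957 px; content height = 2442 − 312 − 487 = 1643 px.
Top-right is two-thirds across and one-third down within the live area.
x = 509 + 2 × 1957/3 = 509 + 1304.67 ≈ 1814
y = 312 + 1 × 1643/3 = 312 + 547.67 ≈ 860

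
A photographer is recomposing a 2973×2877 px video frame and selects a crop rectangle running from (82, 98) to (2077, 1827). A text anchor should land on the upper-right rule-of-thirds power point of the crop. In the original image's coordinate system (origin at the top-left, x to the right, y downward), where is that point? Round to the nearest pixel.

Crop width = 2077 − 82 = 1995 px; one third is 665.00 px.
Crop height = 1827 − 98 = 1729 px; one third is 576.33 px.
The upper-right point is two-thirds across and one-third down within the crop:
x = 82 + 2 × 665.00 ≈ 1412; y = 98 + 1 × 576.33 ≈ 674.

(1412, 674)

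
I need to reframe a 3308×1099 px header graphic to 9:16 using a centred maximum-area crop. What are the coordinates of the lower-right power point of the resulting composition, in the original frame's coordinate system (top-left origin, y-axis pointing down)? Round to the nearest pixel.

3308/1099 > 9/16, so the 9:16 crop keeps the full height 1099 and trims width to 1099 × 9/16 = 618.19 px.
Left offset = (3308 − 618.19)/2 = 1344.91 px; top offset = 0.
Lower-right is two-thirds across and two-thirds down within the crop:
x = 1344.91 + 2 × 618.19/3 ≈ 1757; y = 0.00 + 2 × 1099.00/3 ≈ 733.

(1757, 733)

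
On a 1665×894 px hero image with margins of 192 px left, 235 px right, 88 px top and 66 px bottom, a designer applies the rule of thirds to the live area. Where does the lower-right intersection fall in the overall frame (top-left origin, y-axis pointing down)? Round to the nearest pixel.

x = 1017 px, y = 581 px

Content width = 1665 − 192 − 235 = 1238 px; content height = 894 − 88 − 66 = 740 px.
Lower-right is two-thirds across and two-thirds down within the live area.
x = 192 + 2 × 1238/3 = 192 + 825.33 ≈ 1017
y = 88 + 2 × 740/3 = 88 + 493.33 ≈ 581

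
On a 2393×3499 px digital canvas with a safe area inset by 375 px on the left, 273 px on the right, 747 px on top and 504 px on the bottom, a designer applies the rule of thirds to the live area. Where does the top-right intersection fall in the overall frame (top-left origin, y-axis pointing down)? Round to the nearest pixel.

Content width = 2393 − 375 − 273 = 1745 px; content height = 3499 − 747 − 504 = 2248 px.
Top-right is two-thirds across and one-third down within the live area.
x = 375 + 2 × 1745/3 = 375 + 1163.33 ≈ 1538
y = 747 + 1 × 2248/3 = 747 + 749.33 ≈ 1496

x = 1538 px, y = 1496 px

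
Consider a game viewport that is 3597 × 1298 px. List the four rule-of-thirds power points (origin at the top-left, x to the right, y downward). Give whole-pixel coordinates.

One third of 3597 is 1199; one third of 1298 is 432.67.
Vertical third lines at x = 1199 and x = 2398; horizontal third lines at y = 433 and y = 865.

(1199, 433), (2398, 433), (1199, 865), (2398, 865)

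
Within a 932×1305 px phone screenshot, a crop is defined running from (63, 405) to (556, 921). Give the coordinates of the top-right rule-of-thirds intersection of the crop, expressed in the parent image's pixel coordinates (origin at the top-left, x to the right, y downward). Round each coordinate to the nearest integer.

(392, 577)

Crop width = 556 − 63 = 493 px; one third is 164.33 px.
Crop height = 921 − 405 = 516 px; one third is 172.00 px.
The top-right point is two-thirds across and one-third down within the crop:
x = 63 + 2 × 164.33 ≈ 392; y = 405 + 1 × 172.00 ≈ 577.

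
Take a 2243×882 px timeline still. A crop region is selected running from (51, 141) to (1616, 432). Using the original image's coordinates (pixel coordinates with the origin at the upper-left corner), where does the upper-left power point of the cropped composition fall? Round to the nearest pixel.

x = 573 px, y = 238 px

Crop width = 1616 − 51 = 1565 px; one third is 521.67 px.
Crop height = 432 − 141 = 291 px; one third is 97.00 px.
The upper-left point is one-third across and one-third down within the crop:
x = 51 + 1 × 521.67 ≈ 573; y = 141 + 1 × 97.00 ≈ 238.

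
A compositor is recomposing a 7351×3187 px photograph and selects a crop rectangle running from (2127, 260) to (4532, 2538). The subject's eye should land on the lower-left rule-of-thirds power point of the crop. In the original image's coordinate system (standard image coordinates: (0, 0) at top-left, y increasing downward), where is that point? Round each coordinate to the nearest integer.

Crop width = 4532 − 2127 = 2405 px; one third is 801.67 px.
Crop height = 2538 − 260 = 2278 px; one third is 759.33 px.
The lower-left point is one-third across and two-thirds down within the crop:
x = 2127 + 1 × 801.67 ≈ 2929; y = 260 + 2 × 759.33 ≈ 1779.

(2929, 1779)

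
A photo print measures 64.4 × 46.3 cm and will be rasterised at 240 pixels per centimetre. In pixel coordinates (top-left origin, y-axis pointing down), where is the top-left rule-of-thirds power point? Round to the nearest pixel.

In pixels the canvas is 64.4 × 240 = 15456 wide and 46.3 × 240 = 11112 tall.
The top-left point is one-third across and one-third down:
x = 1 × 15456/3 ≈ 5152; y = 1 × 11112/3 ≈ 3704.

x = 5152 px, y = 3704 px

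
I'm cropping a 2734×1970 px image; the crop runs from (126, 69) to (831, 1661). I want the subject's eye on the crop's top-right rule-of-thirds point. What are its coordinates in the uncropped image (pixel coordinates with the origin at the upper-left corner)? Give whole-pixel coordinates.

Crop width = 831 − 126 = 705 px; one third is 235.00 px.
Crop height = 1661 − 69 = 1592 px; one third is 530.67 px.
The top-right point is two-thirds across and one-third down within the crop:
x = 126 + 2 × 235.00 ≈ 596; y = 69 + 1 × 530.67 ≈ 600.

x = 596 px, y = 600 px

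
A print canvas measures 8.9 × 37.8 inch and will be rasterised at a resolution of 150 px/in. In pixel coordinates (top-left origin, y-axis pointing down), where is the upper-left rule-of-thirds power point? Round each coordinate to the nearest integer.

In pixels the canvas is 8.9 × 150 = 1335 wide and 37.8 × 150 = 5670 tall.
The upper-left point is one-third across and one-third down:
x = 1 × 1335/3 ≈ 445; y = 1 × 5670/3 ≈ 1890.

x = 445 px, y = 1890 px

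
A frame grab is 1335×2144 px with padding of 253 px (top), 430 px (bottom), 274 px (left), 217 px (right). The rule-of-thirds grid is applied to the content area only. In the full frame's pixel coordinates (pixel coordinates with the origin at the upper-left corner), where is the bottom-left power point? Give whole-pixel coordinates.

Content width = 1335 − 274 − 217 = 844 px; content height = 2144 − 253 − 430 = 1461 px.
Bottom-left is one-third across and two-thirds down within the content area.
x = 274 + 1 × 844/3 = 274 + 281.33 ≈ 555
y = 253 + 2 × 1461/3 = 253 + 974.00 ≈ 1227

(555, 1227)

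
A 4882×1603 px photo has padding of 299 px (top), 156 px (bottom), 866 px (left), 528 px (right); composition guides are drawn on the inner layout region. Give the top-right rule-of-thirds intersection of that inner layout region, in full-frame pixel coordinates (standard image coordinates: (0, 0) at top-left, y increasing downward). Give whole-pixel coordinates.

x = 3191 px, y = 682 px

Content width = 4882 − 866 − 528 = 3488 px; content height = 1603 − 299 − 156 = 1148 px.
Top-right is two-thirds across and one-third down within the inner layout region.
x = 866 + 2 × 3488/3 = 866 + 2325.33 ≈ 3191
y = 299 + 1 × 1148/3 = 299 + 382.67 ≈ 682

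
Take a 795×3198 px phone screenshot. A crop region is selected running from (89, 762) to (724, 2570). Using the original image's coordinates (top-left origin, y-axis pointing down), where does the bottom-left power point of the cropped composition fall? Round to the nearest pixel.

x = 301 px, y = 1967 px

Crop width = 724 − 89 = 635 px; one third is 211.67 px.
Crop height = 2570 − 762 = 1808 px; one third is 602.67 px.
The bottom-left point is one-third across and two-thirds down within the crop:
x = 89 + 1 × 211.67 ≈ 301; y = 762 + 2 × 602.67 ≈ 1967.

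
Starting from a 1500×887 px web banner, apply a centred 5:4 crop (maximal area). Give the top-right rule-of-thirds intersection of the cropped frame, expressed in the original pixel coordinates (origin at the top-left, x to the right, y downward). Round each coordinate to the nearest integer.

1500/887 > 5/4, so the 5:4 crop keeps the full height 887 and trims width to 887 × 5/4 = 1108.75 px.
Left offset = (1500 − 1108.75)/2 = 195.62 px; top offset = 0.
Top-right is two-thirds across and one-third down within the crop:
x = 195.62 + 2 × 1108.75/3 ≈ 935; y = 0.00 + 1 × 887.00/3 ≈ 296.

(935, 296)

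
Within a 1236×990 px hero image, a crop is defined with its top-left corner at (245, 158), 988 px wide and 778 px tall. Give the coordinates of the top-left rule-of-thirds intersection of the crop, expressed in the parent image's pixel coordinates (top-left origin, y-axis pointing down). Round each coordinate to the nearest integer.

One third of the crop width 988 is 329.33 px.
One third of the crop height 778 is 259.33 px.
The top-left point is one-third across and one-third down within the crop:
x = 245 + 1 × 329.33 ≈ 574; y = 158 + 1 × 259.33 ≈ 417.

x = 574 px, y = 417 px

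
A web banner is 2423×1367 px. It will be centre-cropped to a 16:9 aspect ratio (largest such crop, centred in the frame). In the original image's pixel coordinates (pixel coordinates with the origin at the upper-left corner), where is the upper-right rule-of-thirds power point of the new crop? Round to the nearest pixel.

2423/1367 < 16/9, so the 16:9 crop keeps the full width 2423 and trims height to 2423 × 9/16 = 1362.94 px.
Top offset = (1367 − 1362.94)/2 = 2.03 px; left offset = 0.
Upper-right is two-thirds across and one-third down within the crop:
x = 0.00 + 2 × 2423.00/3 ≈ 1615; y = 2.03 + 1 × 1362.94/3 ≈ 456.

x = 1615 px, y = 456 px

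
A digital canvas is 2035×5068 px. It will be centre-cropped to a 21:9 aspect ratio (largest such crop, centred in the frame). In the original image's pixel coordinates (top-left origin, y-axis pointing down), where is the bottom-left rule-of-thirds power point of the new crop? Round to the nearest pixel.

x = 678 px, y = 2679 px

2035/5068 < 21/9, so the 21:9 crop keeps the full width 2035 and trims height to 2035 × 9/21 = 872.14 px.
Top offset = (5068 − 872.14)/2 = 2097.93 px; left offset = 0.
Bottom-left is one-third across and two-thirds down within the crop:
x = 0.00 + 1 × 2035.00/3 ≈ 678; y = 2097.93 + 2 × 872.14/3 ≈ 2679.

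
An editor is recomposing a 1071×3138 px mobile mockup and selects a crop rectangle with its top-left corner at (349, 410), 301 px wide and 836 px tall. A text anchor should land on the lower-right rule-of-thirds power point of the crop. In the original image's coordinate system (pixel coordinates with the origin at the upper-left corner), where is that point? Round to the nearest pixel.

One third of the crop width 301 is 100.33 px.
One third of the crop height 836 is 278.67 px.
The lower-right point is two-thirds across and two-thirds down within the crop:
x = 349 + 2 × 100.33 ≈ 550; y = 410 + 2 × 278.67 ≈ 967.

x = 550 px, y = 967 px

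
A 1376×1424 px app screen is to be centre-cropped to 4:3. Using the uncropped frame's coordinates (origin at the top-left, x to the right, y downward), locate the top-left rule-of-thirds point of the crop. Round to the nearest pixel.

(459, 540)

1376/1424 < 4/3, so the 4:3 crop keeps the full width 1376 and trims height to 1376 × 3/4 = 1032.00 px.
Top offset = (1424 − 1032.00)/2 = 196.00 px; left offset = 0.
Top-left is one-third across and one-third down within the crop:
x = 0.00 + 1 × 1376.00/3 ≈ 459; y = 196.00 + 1 × 1032.00/3 ≈ 540.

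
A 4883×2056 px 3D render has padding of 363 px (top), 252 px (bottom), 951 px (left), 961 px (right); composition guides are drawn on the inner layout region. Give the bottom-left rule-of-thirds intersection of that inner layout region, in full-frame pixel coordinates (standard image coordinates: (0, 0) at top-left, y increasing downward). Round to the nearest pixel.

(1941, 1324)

Content width = 4883 − 951 − 961 = 2971 px; content height = 2056 − 363 − 252 = 1441 px.
Bottom-left is one-third across and two-thirds down within the inner layout region.
x = 951 + 1 × 2971/3 = 951 + 990.33 ≈ 1941
y = 363 + 2 × 1441/3 = 363 + 960.67 ≈ 1324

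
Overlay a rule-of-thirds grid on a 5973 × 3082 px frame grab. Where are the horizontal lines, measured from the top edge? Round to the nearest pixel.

3082 / 3 = 1027.33, so the horizontal lines sit at one and two thirds of 3082.

1027 px and 2055 px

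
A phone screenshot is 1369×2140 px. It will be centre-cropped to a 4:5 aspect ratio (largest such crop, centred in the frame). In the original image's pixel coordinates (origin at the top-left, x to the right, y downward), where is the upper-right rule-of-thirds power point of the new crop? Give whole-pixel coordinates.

x = 913 px, y = 785 px

1369/2140 < 4/5, so the 4:5 crop keeps the full width 1369 and trims height to 1369 × 5/4 = 1711.25 px.
Top offset = (2140 − 1711.25)/2 = 214.38 px; left offset = 0.
Upper-right is two-thirds across and one-third down within the crop:
x = 0.00 + 2 × 1369.00/3 ≈ 913; y = 214.38 + 1 × 1711.25/3 ≈ 785.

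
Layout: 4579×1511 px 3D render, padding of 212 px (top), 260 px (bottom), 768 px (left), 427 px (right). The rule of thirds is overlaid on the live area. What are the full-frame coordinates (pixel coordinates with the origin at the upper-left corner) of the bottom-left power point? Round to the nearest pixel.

(1896, 905)

Content width = 4579 − 768 − 427 = 3384 px; content height = 1511 − 212 − 260 = 1039 px.
Bottom-left is one-third across and two-thirds down within the live area.
x = 768 + 1 × 3384/3 = 768 + 1128.00 ≈ 1896
y = 212 + 2 × 1039/3 = 212 + 692.67 ≈ 905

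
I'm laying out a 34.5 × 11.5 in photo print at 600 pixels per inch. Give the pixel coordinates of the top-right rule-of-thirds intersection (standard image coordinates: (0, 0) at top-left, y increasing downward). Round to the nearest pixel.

In pixels the canvas is 34.5 × 600 = 20700 wide and 11.5 × 600 = 6900 tall.
The top-right point is two-thirds across and one-third down:
x = 2 × 20700/3 ≈ 13800; y = 1 × 6900/3 ≈ 2300.

(13800, 2300)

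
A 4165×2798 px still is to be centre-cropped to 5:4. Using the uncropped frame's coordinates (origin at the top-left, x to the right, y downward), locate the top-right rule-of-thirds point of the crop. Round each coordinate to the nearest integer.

x = 2665 px, y = 933 px

4165/2798 > 5/4, so the 5:4 crop keeps the full height 2798 and trims width to 2798 × 5/4 = 3497.50 px.
Left offset = (4165 − 3497.50)/2 = 333.75 px; top offset = 0.
Top-right is two-thirds across and one-third down within the crop:
x = 333.75 + 2 × 3497.50/3 ≈ 2665; y = 0.00 + 1 × 2798.00/3 ≈ 933.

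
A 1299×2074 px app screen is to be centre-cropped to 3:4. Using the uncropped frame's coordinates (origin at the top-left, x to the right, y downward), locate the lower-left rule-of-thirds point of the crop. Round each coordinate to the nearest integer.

1299/2074 < 3/4, so the 3:4 crop keeps the full width 1299 and trims height to 1299 × 4/3 = 1732.00 px.
Top offset = (2074 − 1732.00)/2 = 171.00 px; left offset = 0.
Lower-left is one-third across and two-thirds down within the crop:
x = 0.00 + 1 × 1299.00/3 ≈ 433; y = 171.00 + 2 × 1732.00/3 ≈ 1326.

(433, 1326)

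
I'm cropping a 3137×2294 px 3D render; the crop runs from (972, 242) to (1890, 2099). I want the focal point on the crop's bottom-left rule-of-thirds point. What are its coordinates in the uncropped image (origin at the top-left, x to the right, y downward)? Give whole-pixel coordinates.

Crop width = 1890 − 972 = 918 px; one third is 306.00 px.
Crop height = 2099 − 242 = 1857 px; one third is 619.00 px.
The bottom-left point is one-third across and two-thirds down within the crop:
x = 972 + 1 × 306.00 ≈ 1278; y = 242 + 2 × 619.00 ≈ 1480.

(1278, 1480)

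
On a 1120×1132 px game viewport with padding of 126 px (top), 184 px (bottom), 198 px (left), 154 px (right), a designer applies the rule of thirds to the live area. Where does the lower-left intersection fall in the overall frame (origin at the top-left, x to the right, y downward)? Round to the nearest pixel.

Content width = 1120 − 198 − 154 = 768 px; content height = 1132 − 126 − 184 = 822 px.
Lower-left is one-third across and two-thirds down within the live area.
x = 198 + 1 × 768/3 = 198 + 256.00 ≈ 454
y = 126 + 2 × 822/3 = 126 + 548.00 ≈ 674

(454, 674)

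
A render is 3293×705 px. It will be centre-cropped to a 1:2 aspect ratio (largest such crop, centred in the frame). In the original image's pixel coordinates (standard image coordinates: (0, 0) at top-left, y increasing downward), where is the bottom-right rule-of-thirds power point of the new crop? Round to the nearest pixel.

3293/705 > 1/2, so the 1:2 crop keeps the full height 705 and trims width to 705 × 1/2 = 352.50 px.
Left offset = (3293 − 352.50)/2 = 1470.25 px; top offset = 0.
Bottom-right is two-thirds across and two-thirds down within the crop:
x = 1470.25 + 2 × 352.50/3 ≈ 1705; y = 0.00 + 2 × 705.00/3 ≈ 470.

x = 1705 px, y = 470 px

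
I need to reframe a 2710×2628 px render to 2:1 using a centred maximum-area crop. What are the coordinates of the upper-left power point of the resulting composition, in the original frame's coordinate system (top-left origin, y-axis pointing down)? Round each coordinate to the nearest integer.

(903, 1088)

2710/2628 < 2/1, so the 2:1 crop keeps the full width 2710 and trims height to 2710 × 1/2 = 1355.00 px.
Top offset = (2628 − 1355.00)/2 = 636.50 px; left offset = 0.
Upper-left is one-third across and one-third down within the crop:
x = 0.00 + 1 × 2710.00/3 ≈ 903; y = 636.50 + 1 × 1355.00/3 ≈ 1088.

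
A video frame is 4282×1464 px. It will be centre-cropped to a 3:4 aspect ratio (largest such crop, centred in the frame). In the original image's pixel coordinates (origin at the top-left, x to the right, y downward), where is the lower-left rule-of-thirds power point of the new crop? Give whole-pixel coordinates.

x = 1958 px, y = 976 px

4282/1464 > 3/4, so the 3:4 crop keeps the full height 1464 and trims width to 1464 × 3/4 = 1098.00 px.
Left offset = (4282 − 1098.00)/2 = 1592.00 px; top offset = 0.
Lower-left is one-third across and two-thirds down within the crop:
x = 1592.00 + 1 × 1098.00/3 ≈ 1958; y = 0.00 + 2 × 1464.00/3 ≈ 976.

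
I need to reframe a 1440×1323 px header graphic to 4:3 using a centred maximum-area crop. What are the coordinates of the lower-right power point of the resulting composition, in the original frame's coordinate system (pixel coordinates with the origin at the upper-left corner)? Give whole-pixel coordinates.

(960, 842)

1440/1323 < 4/3, so the 4:3 crop keeps the full width 1440 and trims height to 1440 × 3/4 = 1080.00 px.
Top offset = (1323 − 1080.00)/2 = 121.50 px; left offset = 0.
Lower-right is two-thirds across and two-thirds down within the crop:
x = 0.00 + 2 × 1440.00/3 ≈ 960; y = 121.50 + 2 × 1080.00/3 ≈ 842.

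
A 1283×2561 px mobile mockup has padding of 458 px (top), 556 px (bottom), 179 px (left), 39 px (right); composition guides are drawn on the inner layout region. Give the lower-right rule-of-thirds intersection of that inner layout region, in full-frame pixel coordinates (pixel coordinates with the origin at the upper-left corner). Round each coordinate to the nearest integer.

Content width = 1283 − 179 − 39 = 1065 px; content height = 2561 − 458 − 556 = 1547 px.
Lower-right is two-thirds across and two-thirds down within the inner layout region.
x = 179 + 2 × 1065/3 = 179 + 710.00 ≈ 889
y = 458 + 2 × 1547/3 = 458 + 1031.33 ≈ 1489

x = 889 px, y = 1489 px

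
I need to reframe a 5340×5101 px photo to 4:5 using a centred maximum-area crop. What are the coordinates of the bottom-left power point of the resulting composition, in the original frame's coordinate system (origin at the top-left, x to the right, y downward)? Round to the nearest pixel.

5340/5101 > 4/5, so the 4:5 crop keeps the full height 5101 and trims width to 5101 × 4/5 = 4080.80 px.
Left offset = (5340 − 4080.80)/2 = 629.60 px; top offset = 0.
Bottom-left is one-third across and two-thirds down within the crop:
x = 629.60 + 1 × 4080.80/3 ≈ 1990; y = 0.00 + 2 × 5101.00/3 ≈ 3401.

(1990, 3401)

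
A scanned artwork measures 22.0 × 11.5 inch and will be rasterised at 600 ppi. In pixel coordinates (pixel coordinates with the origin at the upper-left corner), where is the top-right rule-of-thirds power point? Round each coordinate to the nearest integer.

In pixels the canvas is 22.0 × 600 = 13200 wide and 11.5 × 600 = 6900 tall.
The top-right point is two-thirds across and one-third down:
x = 2 × 13200/3 ≈ 8800; y = 1 × 6900/3 ≈ 2300.

(8800, 2300)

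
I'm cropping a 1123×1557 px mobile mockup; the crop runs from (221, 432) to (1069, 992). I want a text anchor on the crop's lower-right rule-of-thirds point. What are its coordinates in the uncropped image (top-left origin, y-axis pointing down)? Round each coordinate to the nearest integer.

Crop width = 1069 − 221 = 848 px; one third is 282.67 px.
Crop height = 992 − 432 = 560 px; one third is 186.67 px.
The lower-right point is two-thirds across and two-thirds down within the crop:
x = 221 + 2 × 282.67 ≈ 786; y = 432 + 2 × 186.67 ≈ 805.

(786, 805)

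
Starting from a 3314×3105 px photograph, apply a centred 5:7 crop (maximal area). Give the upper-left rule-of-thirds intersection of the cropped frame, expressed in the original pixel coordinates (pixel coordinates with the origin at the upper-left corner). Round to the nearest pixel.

x = 1287 px, y = 1035 px

3314/3105 > 5/7, so the 5:7 crop keeps the full height 3105 and trims width to 3105 × 5/7 = 2217.86 px.
Left offset = (3314 − 2217.86)/2 = 548.07 px; top offset = 0.
Upper-left is one-third across and one-third down within the crop:
x = 548.07 + 1 × 2217.86/3 ≈ 1287; y = 0.00 + 1 × 3105.00/3 ≈ 1035.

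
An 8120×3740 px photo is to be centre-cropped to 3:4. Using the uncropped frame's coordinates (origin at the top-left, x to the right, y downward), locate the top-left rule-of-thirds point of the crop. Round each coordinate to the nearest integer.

8120/3740 > 3/4, so the 3:4 crop keeps the full height 3740 and trims width to 3740 × 3/4 = 2805.00 px.
Left offset = (8120 − 2805.00)/2 = 2657.50 px; top offset = 0.
Top-left is one-third across and one-third down within the crop:
x = 2657.50 + 1 × 2805.00/3 ≈ 3593; y = 0.00 + 1 × 3740.00/3 ≈ 1247.

(3593, 1247)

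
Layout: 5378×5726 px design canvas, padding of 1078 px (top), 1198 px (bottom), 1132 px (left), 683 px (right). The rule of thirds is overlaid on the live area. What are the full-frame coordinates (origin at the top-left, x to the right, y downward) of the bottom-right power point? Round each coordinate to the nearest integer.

x = 3507 px, y = 3378 px

Content width = 5378 − 1132 − 683 = 3563 px; content height = 5726 − 1078 − 1198 = 3450 px.
Bottom-right is two-thirds across and two-thirds down within the live area.
x = 1132 + 2 × 3563/3 = 1132 + 2375.33 ≈ 3507
y = 1078 + 2 × 3450/3 = 1078 + 2300.00 ≈ 3378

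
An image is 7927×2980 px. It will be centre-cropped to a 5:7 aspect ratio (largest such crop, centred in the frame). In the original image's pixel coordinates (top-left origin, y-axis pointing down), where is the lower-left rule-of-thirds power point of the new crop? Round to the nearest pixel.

7927/2980 > 5/7, so the 5:7 crop keeps the full height 2980 and trims width to 2980 × 5/7 = 2128.57 px.
Left offset = (7927 − 2128.57)/2 = 2899.21 px; top offset = 0.
Lower-left is one-third across and two-thirds down within the crop:
x = 2899.21 + 1 × 2128.57/3 ≈ 3609; y = 0.00 + 2 × 2980.00/3 ≈ 1987.

(3609, 1987)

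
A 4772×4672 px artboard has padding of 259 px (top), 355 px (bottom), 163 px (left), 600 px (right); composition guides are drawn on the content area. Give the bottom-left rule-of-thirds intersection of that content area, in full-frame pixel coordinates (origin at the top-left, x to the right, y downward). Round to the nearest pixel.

Content width = 4772 − 163 − 600 = 4009 px; content height = 4672 − 259 − 355 = 4058 px.
Bottom-left is one-third across and two-thirds down within the content area.
x = 163 + 1 × 4009/3 = 163 + 1336.33 ≈ 1499
y = 259 + 2 × 4058/3 = 259 + 2705.33 ≈ 2964

x = 1499 px, y = 2964 px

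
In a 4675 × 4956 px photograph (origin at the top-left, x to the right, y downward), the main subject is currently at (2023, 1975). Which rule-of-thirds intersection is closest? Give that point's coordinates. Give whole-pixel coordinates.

x = 1558 px, y = 1652 px

Third lines: x ∈ {1558, 3117}, y ∈ {1652, 3304}.
2023 is closer to x = 1558; 1975 is closer to y = 1652.
So the nearest intersection is the upper-left power point.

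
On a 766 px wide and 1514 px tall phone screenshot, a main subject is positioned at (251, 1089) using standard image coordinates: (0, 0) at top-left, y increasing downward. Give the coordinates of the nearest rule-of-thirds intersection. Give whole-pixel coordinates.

x = 255 px, y = 1009 px

Third lines: x ∈ {255, 511}, y ∈ {505, 1009}.
251 is closer to x = 255; 1089 is closer to y = 1009.
So the nearest intersection is the lower-left power point.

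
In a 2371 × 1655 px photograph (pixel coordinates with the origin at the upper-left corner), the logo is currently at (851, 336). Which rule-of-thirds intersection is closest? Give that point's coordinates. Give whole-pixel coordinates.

(790, 552)

Third lines: x ∈ {790, 1581}, y ∈ {552, 1103}.
851 is closer to x = 790; 336 is closer to y = 552.
So the nearest intersection is the upper-left power point.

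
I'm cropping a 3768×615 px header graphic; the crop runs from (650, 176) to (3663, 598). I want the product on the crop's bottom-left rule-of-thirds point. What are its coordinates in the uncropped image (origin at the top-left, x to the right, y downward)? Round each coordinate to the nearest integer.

Crop width = 3663 − 650 = 3013 px; one third is 1004.33 px.
Crop height = 598 − 176 = 422 px; one third is 140.67 px.
The bottom-left point is one-third across and two-thirds down within the crop:
x = 650 + 1 × 1004.33 ≈ 1654; y = 176 + 2 × 140.67 ≈ 457.

(1654, 457)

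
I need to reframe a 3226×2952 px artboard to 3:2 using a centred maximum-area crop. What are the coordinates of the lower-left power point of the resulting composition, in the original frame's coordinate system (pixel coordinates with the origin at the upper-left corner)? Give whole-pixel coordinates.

3226/2952 < 3/2, so the 3:2 crop keeps the full width 3226 and trims height to 3226 × 2/3 = 2150.67 px.
Top offset = (2952 − 2150.67)/2 = 400.67 px; left offset = 0.
Lower-left is one-third across and two-thirds down within the crop:
x = 0.00 + 1 × 3226.00/3 ≈ 1075; y = 400.67 + 2 × 2150.67/3 ≈ 1834.

(1075, 1834)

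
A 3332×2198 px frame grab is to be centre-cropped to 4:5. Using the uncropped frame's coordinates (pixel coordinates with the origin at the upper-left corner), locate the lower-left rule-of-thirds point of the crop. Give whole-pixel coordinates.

x = 1373 px, y = 1465 px

3332/2198 > 4/5, so the 4:5 crop keeps the full height 2198 and trims width to 2198 × 4/5 = 1758.40 px.
Left offset = (3332 − 1758.40)/2 = 786.80 px; top offset = 0.
Lower-left is one-third across and two-thirds down within the crop:
x = 786.80 + 1 × 1758.40/3 ≈ 1373; y = 0.00 + 2 × 2198.00/3 ≈ 1465.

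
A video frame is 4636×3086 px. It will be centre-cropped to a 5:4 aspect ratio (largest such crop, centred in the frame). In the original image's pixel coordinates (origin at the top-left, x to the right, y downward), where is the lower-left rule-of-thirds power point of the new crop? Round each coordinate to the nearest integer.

4636/3086 > 5/4, so the 5:4 crop keeps the full height 3086 and trims width to 3086 × 5/4 = 3857.50 px.
Left offset = (4636 − 3857.50)/2 = 389.25 px; top offset = 0.
Lower-left is one-third across and two-thirds down within the crop:
x = 389.25 + 1 × 3857.50/3 ≈ 1675; y = 0.00 + 2 × 3086.00/3 ≈ 2057.

x = 1675 px, y = 2057 px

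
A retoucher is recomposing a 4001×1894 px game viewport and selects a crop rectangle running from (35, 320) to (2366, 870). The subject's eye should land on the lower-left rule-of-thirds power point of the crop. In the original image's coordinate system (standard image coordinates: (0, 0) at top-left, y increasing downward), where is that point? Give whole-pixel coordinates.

x = 812 px, y = 687 px

Crop width = 2366 − 35 = 2331 px; one third is 777.00 px.
Crop height = 870 − 320 = 550 px; one third is 183.33 px.
The lower-left point is one-third across and two-thirds down within the crop:
x = 35 + 1 × 777.00 ≈ 812; y = 320 + 2 × 183.33 ≈ 687.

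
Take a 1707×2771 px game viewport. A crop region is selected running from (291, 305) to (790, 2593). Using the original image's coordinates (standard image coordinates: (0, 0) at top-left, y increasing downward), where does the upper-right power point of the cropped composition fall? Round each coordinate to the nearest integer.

x = 624 px, y = 1068 px

Crop width = 790 − 291 = 499 px; one third is 166.33 px.
Crop height = 2593 − 305 = 2288 px; one third is 762.67 px.
The upper-right point is two-thirds across and one-third down within the crop:
x = 291 + 2 × 166.33 ≈ 624; y = 305 + 1 × 762.67 ≈ 1068.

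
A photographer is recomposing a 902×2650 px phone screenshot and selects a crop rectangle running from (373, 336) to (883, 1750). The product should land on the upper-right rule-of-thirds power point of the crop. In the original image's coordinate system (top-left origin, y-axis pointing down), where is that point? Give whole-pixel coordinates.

(713, 807)

Crop width = 883 − 373 = 510 px; one third is 170.00 px.
Crop height = 1750 − 336 = 1414 px; one third is 471.33 px.
The upper-right point is two-thirds across and one-third down within the crop:
x = 373 + 2 × 170.00 ≈ 713; y = 336 + 1 × 471.33 ≈ 807.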